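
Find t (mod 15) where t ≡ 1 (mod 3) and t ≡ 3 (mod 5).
M = 3 × 5 = 15. M₁ = 5, y₁ ≡ 2 (mod 3). M₂ = 3, y₂ ≡ 2 (mod 5). t = 1×5×2 + 3×3×2 ≡ 13 (mod 15)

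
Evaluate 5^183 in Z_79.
Using Fermat: 5^{78} ≡ 1 (mod 79). 183 ≡ 27 (mod 78). So 5^{183} ≡ 5^{27} ≡ 38 (mod 79)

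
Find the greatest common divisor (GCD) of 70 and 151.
1

Using the Euclidean algorithm:
70 = 0 × 151 + 70
151 = 2 × 70 + 11
70 = 6 × 11 + 4
11 = 2 × 4 + 3
4 = 1 × 3 + 1
3 = 3 × 1 + 0

GCD(70, 151) = 1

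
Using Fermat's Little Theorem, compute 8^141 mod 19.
By Fermat: 8^{18} ≡ 1 (mod 19). 141 = 7×18 + 15. So 8^{141} ≡ 8^{15} ≡ 18 (mod 19)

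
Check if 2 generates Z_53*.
p - 1 = 52 has prime divisors 2, 13. Check 2^(52/q) mod 53 for each: 2^(52/2) = 2^26 ≡ 52, 2^(52/13) = 2^4 ≡ 16 (mod 53). None of these is 1, so 2 has order 52 = φ(53), so it is a primitive root mod 53.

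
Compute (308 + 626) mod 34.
16

(308 + 626) = 934
934 mod 34 = 16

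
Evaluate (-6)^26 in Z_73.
Using repeated squaring. (-6) ≡ 67 (mod 73). 26 = 16 + 8 + 2 (binary 11010). Repeated squaring mod 73: 67^1 ≡ 67; 67^2 ≡ 67² = 4489 ≡ 36; 67^4 ≡ 36² = 1296 ≡ 55; 67^8 ≡ 55² = 3025 ≡ 32; 67^16 ≡ 32² = 1024 ≡ 2. Multiply: (-6)^26 ≡ 67^16 × 67^8 × 67^2 ≡ 2 × 32 × 36 (mod 73): 2 × 32 = 64 ≡ 64; 64 × 36 = 2304 ≡ 41. So (-6)^26 ≡ 41 (mod 73).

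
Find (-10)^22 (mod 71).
Using repeated squaring. (-10) ≡ 61 (mod 71). 22 = 16 + 4 + 2 (binary 10110). Repeated squaring mod 71: 61^1 ≡ 61; 61^2 ≡ 61² = 3721 ≡ 29; 61^4 ≡ 29² = 841 ≡ 60; 61^8 ≡ 60² = 3600 ≡ 50; 61^16 ≡ 50² = 2500 ≡ 15. Multiply: (-10)^22 ≡ 61^16 × 61^4 × 61^2 ≡ 15 × 60 × 29 (mod 71): 15 × 60 = 900 ≡ 48; 48 × 29 = 1392 ≡ 43. So (-10)^22 ≡ 43 (mod 71).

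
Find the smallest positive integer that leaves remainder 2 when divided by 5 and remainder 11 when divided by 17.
M = 5 × 17 = 85. M₁ = 17, y₁ ≡ 3 (mod 5). M₂ = 5, y₂ ≡ 7 (mod 17). y = 2×17×3 + 11×5×7 ≡ 62 (mod 85). The smallest positive such number is 62.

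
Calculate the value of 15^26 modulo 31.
Using repeated squaring. 26 = 16 + 8 + 2 (binary 11010). Repeated squaring mod 31: 15^1 ≡ 15; 15^2 ≡ 15² = 225 ≡ 8; 15^4 ≡ 8² = 64 ≡ 2; 15^8 ≡ 2² = 4 ≡ 4; 15^16 ≡ 4² = 16 ≡ 16. Multiply: 15^26 = 15^16 × 15^8 × 15^2 ≡ 16 × 4 × 8 (mod 31): 16 × 4 = 64 ≡ 2; 2 × 8 = 16 ≡ 16. So 15^26 ≡ 16 (mod 31).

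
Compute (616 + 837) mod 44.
1

(616 + 837) = 1453
1453 mod 44 = 1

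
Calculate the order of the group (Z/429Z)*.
240

Prime factorization: 429 = 3 × 11 × 13
Using the formula φ(n) = n × Π(1 - 1/p) for each prime factor p:
φ(429) = 429 × (1 - 1/3) × (1 - 1/11) × (1 - 1/13)
φ(429) = 240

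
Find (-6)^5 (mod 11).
(-6) ≡ 5 (mod 11). 5 = 4 + 1 (binary 101). Repeated squaring mod 11: 5^1 ≡ 5; 5^2 ≡ 5² = 25 ≡ 3; 5^4 ≡ 3² = 9 ≡ 9. Multiply: (-6)^5 ≡ 5^4 × 5^1 ≡ 9 × 5 (mod 11): 9 × 5 = 45 ≡ 1. So (-6)^5 ≡ 1 (mod 11).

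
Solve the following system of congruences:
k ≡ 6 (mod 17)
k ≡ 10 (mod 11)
142

Using the Chinese Remainder Theorem:
M = product of moduli = 187
For equation 1: M_1 = 11, 11 ≡ 11 (mod 17), inverse of 11 mod 17 is 14 (check: 11 × 14 = 154 ≡ 1 (mod 17))
For equation 2: M_2 = 17, 17 ≡ 6 (mod 11), inverse of 17 mod 11 is 2 (check: 6 × 2 = 12 ≡ 1 (mod 11))
Combine: k ≡ Σ r_i×M_i×(M_i⁻¹ mod m_i) = 6×11×14 + 10×17×2 = 924 + 340 = 1264
1264 mod 187 = 142
k ≡ 142 (mod 187)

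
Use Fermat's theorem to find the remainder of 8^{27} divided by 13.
5

By Fermat's Little Theorem, a^(p-1) ≡ 1 (mod p) for prime p and gcd(a, p) = 1
Here p = 13, so 8^12 ≡ 1 (mod 13)
We can reduce the exponent: 27 mod 12 = 3
So 8^27 ≡ 8^3 (mod 13)
Computing: 8^3 mod 13 = 5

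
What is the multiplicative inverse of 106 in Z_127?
106^(-1) ≡ 6 (mod 127). Verification: 106 × 6 = 636 ≡ 1 (mod 127)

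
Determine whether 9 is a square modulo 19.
By Euler's criterion: 9^{9} ≡ 1 (mod 19). Since this equals 1, 9 is a QR.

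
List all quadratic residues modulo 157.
QRs mod 157: {1, 3, 4, 9, 10, 11, 12, 13, 14, 16, 17, 19, 25, 27, 30, 31, 33, 35, 36, 37, 39, 40, 42, 44, 46, 47, 48, 49, 51, 52, 56, 57, 58, 64, 67, 68, 71, 75, 76, 81, 82, 86, 89, 90, 93, 99, 100, 101, 105, 106, 108, 109, 110, 111, 113, 115, 117, 118, 120, 121, 122, 124, 126, 127, 130, 132, 138, 140, 141, 143, 144, 145, 146, 147, 148, 153, 154, 156}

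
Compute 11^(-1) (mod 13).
6

Using Extended Euclidean Algorithm:
gcd(11, 13) = 1
Bezout coefficients: 11 × 6 + 13 × -5 = 1
So 11 × 6 ≡ 1 (mod 13)
The inverse is 6 mod 13 = 6
Verification: 11 × 6 = 66 = 5 × 13 + 1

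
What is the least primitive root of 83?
2

A primitive root g modulo p has order p-1 = 82
Prime divisors of 82: [2, 41]
g is a primitive root iff g^(82/q) ≢ 1 (mod 83) for each prime divisor q
Testing small values:
  g = 2: 2^41 ≡ 82, 2^2 ≡ 4 (mod 83) → none is 1, primitive root!
The smallest primitive root is 2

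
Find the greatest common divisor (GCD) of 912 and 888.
24

Using the Euclidean algorithm:
912 = 1 × 888 + 24
888 = 37 × 24 + 0

GCD(912, 888) = 24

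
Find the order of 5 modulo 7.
Powers of 5 mod 7: 5^1≡5, 5^2≡4, 5^3≡6, 5^4≡2, 5^5≡3, 5^6≡1. Order = 6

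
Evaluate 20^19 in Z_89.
Using repeated squaring. 19 = 16 + 2 + 1 (binary 10011). Repeated squaring mod 89: 20^1 ≡ 20; 20^2 ≡ 20² = 400 ≡ 44; 20^4 ≡ 44² = 1936 ≡ 67; 20^8 ≡ 67² = 4489 ≡ 39; 20^16 ≡ 39² = 1521 ≡ 8. Multiply: 20^19 = 20^16 × 20^2 × 20^1 ≡ 8 × 44 × 20 (mod 89): 8 × 44 = 352 ≡ 85; 85 × 20 = 1700 ≡ 9. So 20^19 ≡ 9 (mod 89).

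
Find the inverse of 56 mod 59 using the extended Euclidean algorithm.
Extended GCD: 56(-20) + 59(19) = 1. So 56^(-1) ≡ 39 ≡ 39 (mod 59). Verify: 56 × 39 = 2184 ≡ 1 (mod 59)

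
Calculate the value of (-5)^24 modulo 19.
Using Fermat: (-5)^{18} ≡ 1 (mod 19). 24 ≡ 6 (mod 18). So (-5)^{24} ≡ (-5)^{6} ≡ 7 (mod 19)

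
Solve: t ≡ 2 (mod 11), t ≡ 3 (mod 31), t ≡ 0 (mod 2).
M = 11 × 31 × 2 = 682. M₁ = 62, y₁ ≡ 8 (mod 11). M₂ = 22, y₂ ≡ 24 (mod 31). M₃ = 341, y₃ ≡ 1 (mod 2). t = 2×62×8 + 3×22×24 + 0×341×1 ≡ 530 (mod 682)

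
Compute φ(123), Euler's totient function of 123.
80

Prime factorization: 123 = 3 × 41
Using the formula φ(n) = n × Π(1 - 1/p) for each prime factor p:
φ(123) = 123 × (1 - 1/3) × (1 - 1/41)
φ(123) = 80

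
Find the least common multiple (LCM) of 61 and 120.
7320

First find GCD(61, 120) using the Euclidean algorithm:
61 = 0 × 120 + 61
120 = 1 × 61 + 59
61 = 1 × 59 + 2
59 = 29 × 2 + 1
2 = 2 × 1 + 0
GCD(61, 120) = 1

LCM formula: LCM(a, b) = (a × b) / GCD(a, b)
LCM(61, 120) = (61 × 120) / 1
LCM(61, 120) = 7320 / 1
LCM(61, 120) = 7320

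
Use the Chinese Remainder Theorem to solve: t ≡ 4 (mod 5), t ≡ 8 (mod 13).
M = 5 × 13 = 65. M₁ = 13, y₁ ≡ 2 (mod 5). M₂ = 5, y₂ ≡ 8 (mod 13). t = 4×13×2 + 8×5×8 ≡ 34 (mod 65)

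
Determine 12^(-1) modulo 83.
12^(-1) ≡ 7 (mod 83). Verification: 12 × 7 = 84 ≡ 1 (mod 83)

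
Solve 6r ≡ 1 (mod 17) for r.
6^(-1) ≡ 3 (mod 17). Verification: 6 × 3 = 18 ≡ 1 (mod 17)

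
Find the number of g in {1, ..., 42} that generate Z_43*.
Number of primitive roots mod 43 = φ(42) = 12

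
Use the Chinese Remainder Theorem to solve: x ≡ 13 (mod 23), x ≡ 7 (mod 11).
128

Using the Chinese Remainder Theorem:
M = product of moduli = 253
For equation 1: M_1 = 11, 11 ≡ 11 (mod 23), inverse of 11 mod 23 is 21 (check: 11 × 21 = 231 ≡ 1 (mod 23))
For equation 2: M_2 = 23, 23 ≡ 1 (mod 11), inverse of 23 mod 11 is 1 (check: 1 × 1 = 1 ≡ 1 (mod 11))
Combine: x ≡ Σ r_i×M_i×(M_i⁻¹ mod m_i) = 13×11×21 + 7×23×1 = 3003 + 161 = 3164
3164 mod 253 = 128
x ≡ 128 (mod 253)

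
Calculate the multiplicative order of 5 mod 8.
Powers of 5 mod 8: 5^1≡5, 5^2≡1. Order = 2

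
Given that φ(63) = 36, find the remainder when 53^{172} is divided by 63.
By Euler: 53^{36} ≡ 1 (mod 63) since gcd(53, 63) = 1. 172 = 4×36 + 28. So 53^{172} ≡ 53^{28} ≡ 46 (mod 63)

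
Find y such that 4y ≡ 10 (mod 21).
13

Since gcd(4, 21) = 1 divides 10, a solution exists.
Multiply both sides by the inverse of 4 mod 21:
  4^(-1) mod 21 = 16
  x ≡ 16 × 10 ≡ 160 ≡ 13 (mod 21)
Verification: 4 × 13 = 52 = 2 × 21 + 10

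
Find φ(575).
440

Prime factorization: 575 = 5^2 × 23
Using the formula φ(n) = n × Π(1 - 1/p) for each prime factor p:
φ(575) = 575 × (1 - 1/5) × (1 - 1/23)
φ(575) = 440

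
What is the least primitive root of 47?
5

A primitive root g modulo p has order p-1 = 46
Prime divisors of 46: [2, 23]
g is a primitive root iff g^(46/q) ≢ 1 (mod 47) for each prime divisor q
Testing small values:
  g = 2: 2^23 ≡ 1, 2^2 ≡ 4 (mod 47) → 2^23 ≡ 1, not primitive root
  g = 3: 3^23 ≡ 1, 3^2 ≡ 9 (mod 47) → 3^23 ≡ 1, not primitive root
  g = 4: 4^23 ≡ 1, 4^2 ≡ 16 (mod 47) → 4^23 ≡ 1, not primitive root
  g = 5: 5^23 ≡ 46, 5^2 ≡ 25 (mod 47) → none is 1, primitive root!
The smallest primitive root is 5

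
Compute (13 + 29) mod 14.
0

(13 + 29) = 42
42 mod 14 = 0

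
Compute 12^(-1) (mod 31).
12^(-1) ≡ 13 (mod 31). Verification: 12 × 13 = 156 ≡ 1 (mod 31)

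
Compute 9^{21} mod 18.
9

Using successive squaring:
Binary expansion of 21: 10101
Powers of 9 mod 18 (each is the square of the previous):
  9^1 ≡ 9 (mod 18)
  9^2 ≡ 9² = 81 ≡ 9 (mod 18)
  9^4 ≡ 9² = 81 ≡ 9 (mod 18)
  9^8 ≡ 9² = 81 ≡ 9 (mod 18)
  9^16 ≡ 9² = 81 ≡ 9 (mod 18)
21 = 16 + 4 + 1, so 9^21 = 9^16 × 9^4 × 9^1 ≡ 9 × 9 × 9 (mod 18)
Multiplying step by step:
  9 × 9 = 81 ≡ 9 (mod 18)
  9 × 9 = 81 ≡ 9 (mod 18)
Result: 9^21 ≡ 9 (mod 18)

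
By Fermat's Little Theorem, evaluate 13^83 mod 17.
By Fermat: 13^{16} ≡ 1 (mod 17). 83 = 5×16 + 3. So 13^{83} ≡ 13^{3} ≡ 4 (mod 17)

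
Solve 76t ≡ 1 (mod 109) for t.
33

Using Extended Euclidean Algorithm:
gcd(76, 109) = 1
Bezout coefficients: 76 × 33 + 109 × -23 = 1
So 76 × 33 ≡ 1 (mod 109)
The inverse is 33 mod 109 = 33
Verification: 76 × 33 = 2508 = 23 × 109 + 1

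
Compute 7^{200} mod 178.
153

Using successive squaring:
Binary expansion of 200: 11001000
Powers of 7 mod 178 (each is the square of the previous):
  7^1 ≡ 7 (mod 178)
  7^2 ≡ 7² = 49 ≡ 49 (mod 178)
  7^4 ≡ 49² = 2401 ≡ 87 (mod 178)
  7^8 ≡ 87² = 7569 ≡ 93 (mod 178)
  7^16 ≡ 93² = 8649 ≡ 105 (mod 178)
  7^32 ≡ 105² = 11025 ≡ 167 (mod 178)
  7^64 ≡ 167² = 27889 ≡ 121 (mod 178)
  7^128 ≡ 121² = 14641 ≡ 45 (mod 178)
200 = 128 + 64 + 8, so 7^200 = 7^128 × 7^64 × 7^8 ≡ 45 × 121 × 93 (mod 178)
Multiplying step by step:
  45 × 121 = 5445 ≡ 105 (mod 178)
  105 × 93 = 9765 ≡ 153 (mod 178)
Result: 7^200 ≡ 153 (mod 178)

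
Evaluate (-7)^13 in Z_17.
Using repeated squaring. (-7) ≡ 10 (mod 17). 13 = 8 + 4 + 1 (binary 1101). Repeated squaring mod 17: 10^1 ≡ 10; 10^2 ≡ 10² = 100 ≡ 15; 10^4 ≡ 15² = 225 ≡ 4; 10^8 ≡ 4² = 16 ≡ 16. Multiply: (-7)^13 ≡ 10^8 × 10^4 × 10^1 ≡ 16 × 4 × 10 (mod 17): 16 × 4 = 64 ≡ 13; 13 × 10 = 130 ≡ 11. So (-7)^13 ≡ 11 (mod 17).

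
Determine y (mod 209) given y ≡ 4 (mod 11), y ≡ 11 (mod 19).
125

Using the Chinese Remainder Theorem:
M = product of moduli = 209
For equation 1: M_1 = 19, 19 ≡ 8 (mod 11), inverse of 19 mod 11 is 7 (check: 8 × 7 = 56 ≡ 1 (mod 11))
For equation 2: M_2 = 11, 11 ≡ 11 (mod 19), inverse of 11 mod 19 is 7 (check: 11 × 7 = 77 ≡ 1 (mod 19))
Combine: y ≡ Σ r_i×M_i×(M_i⁻¹ mod m_i) = 4×19×7 + 11×11×7 = 532 + 847 = 1379
1379 mod 209 = 125
y ≡ 125 (mod 209)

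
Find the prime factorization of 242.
2 × 11^2

Divide by primes starting from smallest:
242 ÷ 2 = 121
121 ÷ 11 = 11
11 ÷ 11 = 1

242 = 2 × 11^2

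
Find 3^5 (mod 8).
5 = 4 + 1 (binary 101). Repeated squaring mod 8: 3^1 ≡ 3; 3^2 ≡ 3² = 9 ≡ 1; 3^4 ≡ 1² = 1 ≡ 1. Multiply: 3^5 = 3^4 × 3^1 ≡ 1 × 3 (mod 8): 1 × 3 = 3 ≡ 3. So 3^5 ≡ 3 (mod 8).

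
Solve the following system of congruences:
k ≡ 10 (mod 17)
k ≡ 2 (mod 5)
27

Using the Chinese Remainder Theorem:
M = product of moduli = 85
For equation 1: M_1 = 5, 5 ≡ 5 (mod 17), inverse of 5 mod 17 is 7 (check: 5 × 7 = 35 ≡ 1 (mod 17))
For equation 2: M_2 = 17, 17 ≡ 2 (mod 5), inverse of 17 mod 5 is 3 (check: 2 × 3 = 6 ≡ 1 (mod 5))
Combine: k ≡ Σ r_i×M_i×(M_i⁻¹ mod m_i) = 10×5×7 + 2×17×3 = 350 + 102 = 452
452 mod 85 = 27
k ≡ 27 (mod 85)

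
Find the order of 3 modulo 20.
Powers of 3 mod 20: 3^1≡3, 3^2≡9, 3^3≡7, 3^4≡1. Order = 4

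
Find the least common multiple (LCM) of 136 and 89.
12104

First find GCD(136, 89) using the Euclidean algorithm:
136 = 1 × 89 + 47
89 = 1 × 47 + 42
47 = 1 × 42 + 5
42 = 8 × 5 + 2
5 = 2 × 2 + 1
2 = 2 × 1 + 0
GCD(136, 89) = 1

LCM formula: LCM(a, b) = (a × b) / GCD(a, b)
LCM(136, 89) = (136 × 89) / 1
LCM(136, 89) = 12104 / 1
LCM(136, 89) = 12104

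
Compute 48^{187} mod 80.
32

Using successive squaring:
Binary expansion of 187: 10111011
Powers of 48 mod 80 (each is the square of the previous):
  48^1 ≡ 48 (mod 80)
  48^2 ≡ 48² = 2304 ≡ 64 (mod 80)
  48^4 ≡ 64² = 4096 ≡ 16 (mod 80)
  48^8 ≡ 16² = 256 ≡ 16 (mod 80)
  48^16 ≡ 16² = 256 ≡ 16 (mod 80)
  48^32 ≡ 16² = 256 ≡ 16 (mod 80)
  48^64 ≡ 16² = 256 ≡ 16 (mod 80)
  48^128 ≡ 16² = 256 ≡ 16 (mod 80)
187 = 128 + 32 + 16 + 8 + 2 + 1, so 48^187 = 48^128 × 48^32 × 48^16 × 48^8 × 48^2 × 48^1 ≡ 16 × 16 × 16 × 16 × 64 × 48 (mod 80)
Multiplying step by step:
  16 × 16 = 256 ≡ 16 (mod 80)
  16 × 16 = 256 ≡ 16 (mod 80)
  16 × 16 = 256 ≡ 16 (mod 80)
  16 × 64 = 1024 ≡ 64 (mod 80)
  64 × 48 = 3072 ≡ 32 (mod 80)
Result: 48^187 ≡ 32 (mod 80)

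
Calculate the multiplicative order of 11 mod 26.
Powers of 11 mod 26: 11^1≡11, 11^2≡17, 11^3≡5, 11^4≡3, 11^5≡7, 11^6≡25, 11^7≡15, 11^8≡9, 11^9≡21, 11^10≡23, 11^11≡19, 11^12≡1. Order = 12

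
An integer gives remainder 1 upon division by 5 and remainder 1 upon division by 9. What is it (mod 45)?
M = 5 × 9 = 45. M₁ = 9, y₁ ≡ 4 (mod 5). M₂ = 5, y₂ ≡ 2 (mod 9). z = 1×9×4 + 1×5×2 ≡ 1 (mod 45). The smallest positive such number is 1.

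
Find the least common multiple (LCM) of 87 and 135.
3915

First find GCD(87, 135) using the Euclidean algorithm:
87 = 0 × 135 + 87
135 = 1 × 87 + 48
87 = 1 × 48 + 39
48 = 1 × 39 + 9
39 = 4 × 9 + 3
9 = 3 × 3 + 0
GCD(87, 135) = 3

LCM formula: LCM(a, b) = (a × b) / GCD(a, b)
LCM(87, 135) = (87 × 135) / 3
LCM(87, 135) = 11745 / 3
LCM(87, 135) = 3915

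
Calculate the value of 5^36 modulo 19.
Using Fermat: 5^{18} ≡ 1 (mod 19). 36 ≡ 0 (mod 18). So 5^{36} ≡ 5^{0} ≡ 1 (mod 19)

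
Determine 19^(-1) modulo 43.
19^(-1) ≡ 34 (mod 43). Verification: 19 × 34 = 646 ≡ 1 (mod 43)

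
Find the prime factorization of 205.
5 × 41

Divide by primes starting from smallest:
205 ÷ 5 = 41
41 ÷ 41 = 1

205 = 5 × 41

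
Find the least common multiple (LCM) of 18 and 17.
306

First find GCD(18, 17) using the Euclidean algorithm:
18 = 1 × 17 + 1
17 = 17 × 1 + 0
GCD(18, 17) = 1

LCM formula: LCM(a, b) = (a × b) / GCD(a, b)
LCM(18, 17) = (18 × 17) / 1
LCM(18, 17) = 306 / 1
LCM(18, 17) = 306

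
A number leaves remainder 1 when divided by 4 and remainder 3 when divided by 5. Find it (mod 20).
M = 4 × 5 = 20. M₁ = 5, y₁ ≡ 1 (mod 4). M₂ = 4, y₂ ≡ 4 (mod 5). y = 1×5×1 + 3×4×4 ≡ 13 (mod 20)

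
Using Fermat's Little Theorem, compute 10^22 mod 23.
By Fermat's Little Theorem, 10^{22} ≡ 1 (mod 23) since 23 is prime and gcd(10, 23) = 1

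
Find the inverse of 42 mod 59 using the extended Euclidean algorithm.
Extended GCD: 42(-7) + 59(5) = 1. So 42^(-1) ≡ 52 ≡ 52 (mod 59). Verify: 42 × 52 = 2184 ≡ 1 (mod 59)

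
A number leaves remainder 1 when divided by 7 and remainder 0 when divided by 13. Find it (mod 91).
M = 7 × 13 = 91. M₁ = 13, y₁ ≡ 6 (mod 7). M₂ = 7, y₂ ≡ 2 (mod 13). k = 1×13×6 + 0×7×2 ≡ 78 (mod 91)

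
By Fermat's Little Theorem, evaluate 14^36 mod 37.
By Fermat's Little Theorem, 14^{36} ≡ 1 (mod 37) since 37 is prime and gcd(14, 37) = 1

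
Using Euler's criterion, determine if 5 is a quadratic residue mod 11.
By Euler's criterion: 5^{5} ≡ 1 (mod 11). Since this equals 1, 5 is a QR.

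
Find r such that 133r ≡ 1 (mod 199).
133^(-1) ≡ 3 (mod 199). Verification: 133 × 3 = 399 ≡ 1 (mod 199)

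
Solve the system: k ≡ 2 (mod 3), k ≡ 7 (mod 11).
M = 3 × 11 = 33. M₁ = 11, y₁ ≡ 2 (mod 3). M₂ = 3, y₂ ≡ 4 (mod 11). k = 2×11×2 + 7×3×4 ≡ 29 (mod 33)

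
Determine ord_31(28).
Powers of 28 mod 31: 28^1≡28, 28^2≡9, 28^3≡4, 28^4≡19, 28^5≡5, 28^6≡16, 28^7≡14, 28^8≡20, 28^9≡2, 28^10≡25, 28^11≡18, 28^12≡8, 28^13≡7, 28^14≡10, 28^15≡1. Order = 15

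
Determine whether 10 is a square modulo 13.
By Euler's criterion: 10^{6} ≡ 1 (mod 13). Since this equals 1, 10 is a QR.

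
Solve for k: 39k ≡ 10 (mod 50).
40

Since gcd(39, 50) = 1 divides 10, a solution exists.
Multiply both sides by the inverse of 39 mod 50:
  39^(-1) mod 50 = 9
  x ≡ 9 × 10 ≡ 90 ≡ 40 (mod 50)
Verification: 39 × 40 = 1560 = 31 × 50 + 10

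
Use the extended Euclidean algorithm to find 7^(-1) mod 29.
Extended GCD: 7(-4) + 29(1) = 1. So 7^(-1) ≡ 25 ≡ 25 (mod 29). Verify: 7 × 25 = 175 ≡ 1 (mod 29)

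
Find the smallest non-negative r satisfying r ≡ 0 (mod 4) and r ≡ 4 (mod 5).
M = 4 × 5 = 20. M₁ = 5, y₁ ≡ 1 (mod 4). M₂ = 4, y₂ ≡ 4 (mod 5). r = 0×5×1 + 4×4×4 ≡ 4 (mod 20)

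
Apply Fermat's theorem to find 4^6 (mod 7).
By Fermat's Little Theorem, 4^{6} ≡ 1 (mod 7) since 7 is prime and gcd(4, 7) = 1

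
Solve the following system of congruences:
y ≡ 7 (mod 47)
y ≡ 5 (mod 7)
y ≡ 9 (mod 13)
1699

Using the Chinese Remainder Theorem:
M = product of moduli = 4277
For equation 1: M_1 = 91, 91 ≡ 44 (mod 47), inverse of 91 mod 47 is 31 (check: 44 × 31 = 1364 ≡ 1 (mod 47))
For equation 2: M_2 = 611, 611 ≡ 2 (mod 7), inverse of 611 mod 7 is 4 (check: 2 × 4 = 8 ≡ 1 (mod 7))
For equation 3: M_3 = 329, 329 ≡ 4 (mod 13), inverse of 329 mod 13 is 10 (check: 4 × 10 = 40 ≡ 1 (mod 13))
Combine: y ≡ Σ r_i×M_i×(M_i⁻¹ mod m_i) = 7×91×31 + 5×611×4 + 9×329×10 = 19747 + 12220 + 29610 = 61577
61577 mod 4277 = 1699
y ≡ 1699 (mod 4277)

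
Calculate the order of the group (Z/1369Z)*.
1332

Prime factorization: 1369 = 37^2
Using the formula φ(n) = n × Π(1 - 1/p) for each prime factor p:
φ(1369) = 1369 × (1 - 1/37)
φ(1369) = 1332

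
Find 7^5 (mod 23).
5 = 4 + 1 (binary 101). Repeated squaring mod 23: 7^1 ≡ 7; 7^2 ≡ 7² = 49 ≡ 3; 7^4 ≡ 3² = 9 ≡ 9. Multiply: 7^5 = 7^4 × 7^1 ≡ 9 × 7 (mod 23): 9 × 7 = 63 ≡ 17. So 7^5 ≡ 17 (mod 23).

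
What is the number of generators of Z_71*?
Number of primitive roots mod 71 = φ(70) = 24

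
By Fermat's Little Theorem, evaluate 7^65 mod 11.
By Fermat: 7^{10} ≡ 1 (mod 11). 65 = 6×10 + 5. So 7^{65} ≡ 7^{5} ≡ 10 (mod 11)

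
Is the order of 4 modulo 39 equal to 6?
Yes, ord_39(4) = 6.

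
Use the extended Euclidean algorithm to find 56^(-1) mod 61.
Extended GCD: 56(12) + 61(-11) = 1. So 56^(-1) ≡ 12 ≡ 12 (mod 61). Verify: 56 × 12 = 672 ≡ 1 (mod 61)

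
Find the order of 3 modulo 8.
Powers of 3 mod 8: 3^1≡3, 3^2≡1. Order = 2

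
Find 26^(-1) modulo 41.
30

Using Extended Euclidean Algorithm:
gcd(26, 41) = 1
Bezout coefficients: 26 × -11 + 41 × 7 = 1
So 26 × -11 ≡ 1 (mod 41)
The inverse is -11 mod 41 = 30
Verification: 26 × 30 = 780 = 19 × 41 + 1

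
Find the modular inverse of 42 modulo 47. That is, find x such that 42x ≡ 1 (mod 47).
28

Using Extended Euclidean Algorithm:
gcd(42, 47) = 1
Bezout coefficients: 42 × -19 + 47 × 17 = 1
So 42 × -19 ≡ 1 (mod 47)
The inverse is -19 mod 47 = 28
Verification: 42 × 28 = 1176 = 25 × 47 + 1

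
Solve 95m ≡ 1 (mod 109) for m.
95^(-1) ≡ 70 (mod 109). Verification: 95 × 70 = 6650 ≡ 1 (mod 109)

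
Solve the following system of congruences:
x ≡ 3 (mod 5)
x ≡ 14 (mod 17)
48

Using the Chinese Remainder Theorem:
M = product of moduli = 85
For equation 1: M_1 = 17, 17 ≡ 2 (mod 5), inverse of 17 mod 5 is 3 (check: 2 × 3 = 6 ≡ 1 (mod 5))
For equation 2: M_2 = 5, 5 ≡ 5 (mod 17), inverse of 5 mod 17 is 7 (check: 5 × 7 = 35 ≡ 1 (mod 17))
Combine: x ≡ Σ r_i×M_i×(M_i⁻¹ mod m_i) = 3×17×3 + 14×5×7 = 153 + 490 = 643
643 mod 85 = 48
x ≡ 48 (mod 85)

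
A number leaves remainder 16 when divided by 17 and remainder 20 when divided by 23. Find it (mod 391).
M = 17 × 23 = 391. M₁ = 23, y₁ ≡ 3 (mod 17). M₂ = 17, y₂ ≡ 19 (mod 23). n = 16×23×3 + 20×17×19 ≡ 135 (mod 391)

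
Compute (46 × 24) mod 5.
4

(46 × 24) = 1104
1104 mod 5 = 4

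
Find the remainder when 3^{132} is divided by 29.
By Fermat: 3^{28} ≡ 1 (mod 29). 132 = 4×28 + 20. So 3^{132} ≡ 3^{20} ≡ 25 (mod 29)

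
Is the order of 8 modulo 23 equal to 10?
No, the actual order is 11, not 10.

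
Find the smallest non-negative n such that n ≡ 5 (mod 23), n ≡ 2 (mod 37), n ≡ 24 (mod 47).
21832

Using the Chinese Remainder Theorem:
M = product of moduli = 39997
For equation 1: M_1 = 1739, 1739 ≡ 14 (mod 23), inverse of 1739 mod 23 is 5 (check: 14 × 5 = 70 ≡ 1 (mod 23))
For equation 2: M_2 = 1081, 1081 ≡ 8 (mod 37), inverse of 1081 mod 37 is 14 (check: 8 × 14 = 112 ≡ 1 (mod 37))
For equation 3: M_3 = 851, 851 ≡ 5 (mod 47), inverse of 851 mod 47 is 19 (check: 5 × 19 = 95 ≡ 1 (mod 47))
Combine: n ≡ Σ r_i×M_i×(M_i⁻¹ mod m_i) = 5×1739×5 + 2×1081×14 + 24×851×19 = 43475 + 30268 + 388056 = 461799
461799 mod 39997 = 21832
n ≡ 21832 (mod 39997)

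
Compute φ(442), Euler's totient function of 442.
192

Prime factorization: 442 = 2 × 13 × 17
Using the formula φ(n) = n × Π(1 - 1/p) for each prime factor p:
φ(442) = 442 × (1 - 1/2) × (1 - 1/13) × (1 - 1/17)
φ(442) = 192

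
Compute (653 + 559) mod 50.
12

(653 + 559) = 1212
1212 mod 50 = 12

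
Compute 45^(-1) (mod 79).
72

Using Extended Euclidean Algorithm:
gcd(45, 79) = 1
Bezout coefficients: 45 × -7 + 79 × 4 = 1
So 45 × -7 ≡ 1 (mod 79)
The inverse is -7 mod 79 = 72
Verification: 45 × 72 = 3240 = 41 × 79 + 1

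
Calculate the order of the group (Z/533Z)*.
480

Prime factorization: 533 = 13 × 41
Using the formula φ(n) = n × Π(1 - 1/p) for each prime factor p:
φ(533) = 533 × (1 - 1/13) × (1 - 1/41)
φ(533) = 480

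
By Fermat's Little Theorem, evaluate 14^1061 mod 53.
By Fermat: 14^{52} ≡ 1 (mod 53). 1061 ≡ 21 (mod 52). So 14^{1061} ≡ 14^{21} ≡ 8 (mod 53)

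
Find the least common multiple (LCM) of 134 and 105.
14070

First find GCD(134, 105) using the Euclidean algorithm:
134 = 1 × 105 + 29
105 = 3 × 29 + 18
29 = 1 × 18 + 11
18 = 1 × 11 + 7
11 = 1 × 7 + 4
7 = 1 × 4 + 3
4 = 1 × 3 + 1
3 = 3 × 1 + 0
GCD(134, 105) = 1

LCM formula: LCM(a, b) = (a × b) / GCD(a, b)
LCM(134, 105) = (134 × 105) / 1
LCM(134, 105) = 14070 / 1
LCM(134, 105) = 14070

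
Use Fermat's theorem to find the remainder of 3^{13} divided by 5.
3

By Fermat's Little Theorem, a^(p-1) ≡ 1 (mod p) for prime p and gcd(a, p) = 1
Here p = 5, so 3^4 ≡ 1 (mod 5)
We can reduce the exponent: 13 mod 4 = 1
So 3^13 ≡ 3^1 (mod 5)
Computing: 3^1 mod 5 = 3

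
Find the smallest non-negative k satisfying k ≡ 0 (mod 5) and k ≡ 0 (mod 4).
M = 5 × 4 = 20. M₁ = 4, y₁ ≡ 4 (mod 5). M₂ = 5, y₂ ≡ 1 (mod 4). k = 0×4×4 + 0×5×1 ≡ 0 (mod 20)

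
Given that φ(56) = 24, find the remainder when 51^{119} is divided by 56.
By Euler: 51^{24} ≡ 1 (mod 56) since gcd(51, 56) = 1. 119 = 4×24 + 23. So 51^{119} ≡ 51^{23} ≡ 11 (mod 56)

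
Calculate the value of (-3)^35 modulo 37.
Using repeated squaring. (-3) ≡ 34 (mod 37). 35 = 32 + 2 + 1 (binary 100011). Repeated squaring mod 37: 34^1 ≡ 34; 34^2 ≡ 34² = 1156 ≡ 9; 34^4 ≡ 9² = 81 ≡ 7; 34^8 ≡ 7² = 49 ≡ 12; 34^16 ≡ 12² = 144 ≡ 33; 34^32 ≡ 33² = 1089 ≡ 16. Multiply: (-3)^35 ≡ 34^32 × 34^2 × 34^1 ≡ 16 × 9 × 34 (mod 37): 16 × 9 = 144 ≡ 33; 33 × 34 = 1122 ≡ 12. So (-3)^35 ≡ 12 (mod 37).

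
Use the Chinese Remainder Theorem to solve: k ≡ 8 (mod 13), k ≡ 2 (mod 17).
138

Using the Chinese Remainder Theorem:
M = product of moduli = 221
For equation 1: M_1 = 17, 17 ≡ 4 (mod 13), inverse of 17 mod 13 is 10 (check: 4 × 10 = 40 ≡ 1 (mod 13))
For equation 2: M_2 = 13, 13 ≡ 13 (mod 17), inverse of 13 mod 17 is 4 (check: 13 × 4 = 52 ≡ 1 (mod 17))
Combine: k ≡ Σ r_i×M_i×(M_i⁻¹ mod m_i) = 8×17×10 + 2×13×4 = 1360 + 104 = 1464
1464 mod 221 = 138
k ≡ 138 (mod 221)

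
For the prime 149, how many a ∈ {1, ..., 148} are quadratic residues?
For prime 149, there are (p-1)/2 = (149-1)/2 = 74 quadratic residues (excluding 0).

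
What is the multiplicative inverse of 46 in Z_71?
17

Using Extended Euclidean Algorithm:
gcd(46, 71) = 1
Bezout coefficients: 46 × 17 + 71 × -11 = 1
So 46 × 17 ≡ 1 (mod 71)
The inverse is 17 mod 71 = 17
Verification: 46 × 17 = 782 = 11 × 71 + 1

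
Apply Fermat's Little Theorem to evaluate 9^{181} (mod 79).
50

By Fermat's Little Theorem, a^(p-1) ≡ 1 (mod p) for prime p and gcd(a, p) = 1
Here p = 79, so 9^78 ≡ 1 (mod 79)
We can reduce the exponent: 181 mod 78 = 25
So 9^181 ≡ 9^25 (mod 79)
Computing: 9^25 mod 79 = 50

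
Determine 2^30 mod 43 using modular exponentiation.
Using repeated squaring. 30 = 16 + 8 + 4 + 2 (binary 11110). Repeated squaring mod 43: 2^1 ≡ 2; 2^2 ≡ 2² = 4 ≡ 4; 2^4 ≡ 4² = 16 ≡ 16; 2^8 ≡ 16² = 256 ≡ 41; 2^16 ≡ 41² = 1681 ≡ 4. Multiply: 2^30 = 2^16 × 2^8 × 2^4 × 2^2 ≡ 4 × 41 × 16 × 4 (mod 43): 4 × 41 = 164 ≡ 35; 35 × 16 = 560 ≡ 1; 1 × 4 = 4 ≡ 4. So 2^30 ≡ 4 (mod 43).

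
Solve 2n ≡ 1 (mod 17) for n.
9

Using Extended Euclidean Algorithm:
gcd(2, 17) = 1
Bezout coefficients: 2 × -8 + 17 × 1 = 1
So 2 × -8 ≡ 1 (mod 17)
The inverse is -8 mod 17 = 9
Verification: 2 × 9 = 18 = 1 × 17 + 1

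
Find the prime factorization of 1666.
2 × 7^2 × 17

Divide by primes starting from smallest:
1666 ÷ 2 = 833
833 ÷ 7 = 119
119 ÷ 7 = 17
17 ÷ 17 = 1

1666 = 2 × 7^2 × 17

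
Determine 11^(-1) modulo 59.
11^(-1) ≡ 43 (mod 59). Verification: 11 × 43 = 473 ≡ 1 (mod 59)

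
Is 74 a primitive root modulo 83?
Yes

To verify, check if 74^(82/q) ≢ 1 (mod 83) for each prime divisor q of 82
Divisors of 82 = 82: [1, 2, 41, 82]
  74^(82/41) = 74^2 ≡ 81 (mod 83)
  74^(82/2) = 74^41 ≡ 82 (mod 83)
Conclusion: 74 is a primitive root modulo 83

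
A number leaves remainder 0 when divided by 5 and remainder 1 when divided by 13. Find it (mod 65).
M = 5 × 13 = 65. M₁ = 13, y₁ ≡ 2 (mod 5). M₂ = 5, y₂ ≡ 8 (mod 13). x = 0×13×2 + 1×5×8 ≡ 40 (mod 65)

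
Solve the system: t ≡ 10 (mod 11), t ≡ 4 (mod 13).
M = 11 × 13 = 143. M₁ = 13, y₁ ≡ 6 (mod 11). M₂ = 11, y₂ ≡ 6 (mod 13). t = 10×13×6 + 4×11×6 ≡ 43 (mod 143)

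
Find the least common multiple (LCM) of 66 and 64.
2112

First find GCD(66, 64) using the Euclidean algorithm:
66 = 1 × 64 + 2
64 = 32 × 2 + 0
GCD(66, 64) = 2

LCM formula: LCM(a, b) = (a × b) / GCD(a, b)
LCM(66, 64) = (66 × 64) / 2
LCM(66, 64) = 4224 / 2
LCM(66, 64) = 2112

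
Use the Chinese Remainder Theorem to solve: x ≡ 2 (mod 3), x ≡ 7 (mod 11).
M = 3 × 11 = 33. M₁ = 11, y₁ ≡ 2 (mod 3). M₂ = 3, y₂ ≡ 4 (mod 11). x = 2×11×2 + 7×3×4 ≡ 29 (mod 33)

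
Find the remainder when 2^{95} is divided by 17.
By Fermat: 2^{16} ≡ 1 (mod 17). 95 = 5×16 + 15. So 2^{95} ≡ 2^{15} ≡ 9 (mod 17)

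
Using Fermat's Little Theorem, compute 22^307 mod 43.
By Fermat: 22^{42} ≡ 1 (mod 43). 307 = 7×42 + 13. So 22^{307} ≡ 22^{13} ≡ 2 (mod 43)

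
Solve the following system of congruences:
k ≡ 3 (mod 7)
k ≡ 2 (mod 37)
150

Using the Chinese Remainder Theorem:
M = product of moduli = 259
For equation 1: M_1 = 37, 37 ≡ 2 (mod 7), inverse of 37 mod 7 is 4 (check: 2 × 4 = 8 ≡ 1 (mod 7))
For equation 2: M_2 = 7, 7 ≡ 7 (mod 37), inverse of 7 mod 37 is 16 (check: 7 × 16 = 112 ≡ 1 (mod 37))
Combine: k ≡ Σ r_i×M_i×(M_i⁻¹ mod m_i) = 3×37×4 + 2×7×16 = 444 + 224 = 668
668 mod 259 = 150
k ≡ 150 (mod 259)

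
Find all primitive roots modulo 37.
Primitive roots mod 37: {2, 5, 13, 15, 17, 18, 19, 20, 22, 24, 32, 35}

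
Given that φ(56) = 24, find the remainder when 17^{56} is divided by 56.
By Euler: 17^{24} ≡ 1 (mod 56) since gcd(17, 56) = 1. 56 = 2×24 + 8. So 17^{56} ≡ 17^{8} ≡ 9 (mod 56)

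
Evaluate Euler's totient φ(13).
12

Prime factorization: 13 = 13
Using the formula φ(n) = n × Π(1 - 1/p) for each prime factor p:
φ(13) = 13 × (1 - 1/13)
φ(13) = 12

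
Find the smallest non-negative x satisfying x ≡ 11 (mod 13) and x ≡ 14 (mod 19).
M = 13 × 19 = 247. M₁ = 19, y₁ ≡ 11 (mod 13). M₂ = 13, y₂ ≡ 3 (mod 19). x = 11×19×11 + 14×13×3 ≡ 128 (mod 247)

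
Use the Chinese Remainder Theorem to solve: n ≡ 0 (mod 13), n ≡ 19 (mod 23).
65

Using the Chinese Remainder Theorem:
M = product of moduli = 299
For equation 1: M_1 = 23, 23 ≡ 10 (mod 13), inverse of 23 mod 13 is 4 (check: 10 × 4 = 40 ≡ 1 (mod 13))
For equation 2: M_2 = 13, 13 ≡ 13 (mod 23), inverse of 13 mod 23 is 16 (check: 13 × 16 = 208 ≡ 1 (mod 23))
Combine: n ≡ Σ r_i×M_i×(M_i⁻¹ mod m_i) = 0×23×4 + 19×13×16 = 0 + 3952 = 3952
3952 mod 299 = 65
n ≡ 65 (mod 299)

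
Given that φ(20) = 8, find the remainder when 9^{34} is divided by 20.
By Euler: 9^{8} ≡ 1 (mod 20) since gcd(9, 20) = 1. 34 = 4×8 + 2. So 9^{34} ≡ 9^{2} ≡ 1 (mod 20)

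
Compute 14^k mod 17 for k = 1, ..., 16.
g^1, g^2, ..., g^{16} mod 17: {14, 9, 7, 13, 12, 15, 6, 16, 3, 8, 10, 4, 5, 2, 11, 1}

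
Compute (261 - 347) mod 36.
22

(261 - 347) = -86
-86 mod 36 = 22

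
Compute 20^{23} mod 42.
20

Using successive squaring:
Binary expansion of 23: 10111
Powers of 20 mod 42 (each is the square of the previous):
  20^1 ≡ 20 (mod 42)
  20^2 ≡ 20² = 400 ≡ 22 (mod 42)
  20^4 ≡ 22² = 484 ≡ 22 (mod 42)
  20^8 ≡ 22² = 484 ≡ 22 (mod 42)
  20^16 ≡ 22² = 484 ≡ 22 (mod 42)
23 = 16 + 4 + 2 + 1, so 20^23 = 20^16 × 20^4 × 20^2 × 20^1 ≡ 22 × 22 × 22 × 20 (mod 42)
Multiplying step by step:
  22 × 22 = 484 ≡ 22 (mod 42)
  22 × 22 = 484 ≡ 22 (mod 42)
  22 × 20 = 440 ≡ 20 (mod 42)
Result: 20^23 ≡ 20 (mod 42)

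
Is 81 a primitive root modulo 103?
p - 1 = 102 has prime divisors 2, 3, 17. Check 81^(102/q) mod 103 for each: 81^(102/2) = 81^51 ≡ 1, 81^(102/3) = 81^34 ≡ 1, 81^(102/17) = 81^6 ≡ 79 (mod 103). Since 81^51 ≡ 1 (mod 103), the order of 81 divides 51 (in fact the order is 17) ≠ 102, so it is not a primitive root.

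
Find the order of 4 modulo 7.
Powers of 4 mod 7: 4^1≡4, 4^2≡2, 4^3≡1. Order = 3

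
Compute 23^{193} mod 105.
23

Using successive squaring:
Binary expansion of 193: 11000001
Powers of 23 mod 105 (each is the square of the previous):
  23^1 ≡ 23 (mod 105)
  23^2 ≡ 23² = 529 ≡ 4 (mod 105)
  23^4 ≡ 4² = 16 ≡ 16 (mod 105)
  23^8 ≡ 16² = 256 ≡ 46 (mod 105)
  23^16 ≡ 46² = 2116 ≡ 16 (mod 105)
  23^32 ≡ 16² = 256 ≡ 46 (mod 105)
  23^64 ≡ 46² = 2116 ≡ 16 (mod 105)
  23^128 ≡ 16² = 256 ≡ 46 (mod 105)
193 = 128 + 64 + 1, so 23^193 = 23^128 × 23^64 × 23^1 ≡ 46 × 16 × 23 (mod 105)
Multiplying step by step:
  46 × 16 = 736 ≡ 1 (mod 105)
  1 × 23 = 23 ≡ 23 (mod 105)
Result: 23^193 ≡ 23 (mod 105)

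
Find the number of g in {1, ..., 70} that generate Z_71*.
Number of primitive roots mod 71 = φ(70) = 24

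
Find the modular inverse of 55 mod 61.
55^(-1) ≡ 10 (mod 61). Verification: 55 × 10 = 550 ≡ 1 (mod 61)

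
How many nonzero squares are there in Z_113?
For prime 113, there are (p-1)/2 = (113-1)/2 = 56 quadratic residues (excluding 0).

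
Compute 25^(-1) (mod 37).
25^(-1) ≡ 3 (mod 37). Verification: 25 × 3 = 75 ≡ 1 (mod 37)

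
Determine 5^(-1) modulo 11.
5^(-1) ≡ 9 (mod 11). Verification: 5 × 9 = 45 ≡ 1 (mod 11)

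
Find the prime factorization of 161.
7 × 23

Divide by primes starting from smallest:
161 ÷ 7 = 23
23 ÷ 23 = 1

161 = 7 × 23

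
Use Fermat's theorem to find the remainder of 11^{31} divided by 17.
14

By Fermat's Little Theorem, a^(p-1) ≡ 1 (mod p) for prime p and gcd(a, p) = 1
Here p = 17, so 11^16 ≡ 1 (mod 17)
We can reduce the exponent: 31 mod 16 = 15
So 11^31 ≡ 11^15 (mod 17)
Computing: 11^15 mod 17 = 14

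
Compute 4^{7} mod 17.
13

Using successive squaring:
Binary expansion of 7: 111
Powers of 4 mod 17 (each is the square of the previous):
  4^1 ≡ 4 (mod 17)
  4^2 ≡ 4² = 16 ≡ 16 (mod 17)
  4^4 ≡ 16² = 256 ≡ 1 (mod 17)
7 = 4 + 2 + 1, so 4^7 = 4^4 × 4^2 × 4^1 ≡ 1 × 16 × 4 (mod 17)
Multiplying step by step:
  1 × 16 = 16 ≡ 16 (mod 17)
  16 × 4 = 64 ≡ 13 (mod 17)
Result: 4^7 ≡ 13 (mod 17)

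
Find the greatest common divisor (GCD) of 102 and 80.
2

Using the Euclidean algorithm:
102 = 1 × 80 + 22
80 = 3 × 22 + 14
22 = 1 × 14 + 8
14 = 1 × 8 + 6
8 = 1 × 6 + 2
6 = 3 × 2 + 0

GCD(102, 80) = 2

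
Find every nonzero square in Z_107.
QRs mod 107: {1, 3, 4, 9, 10, 11, 12, 13, 14, 16, 19, 23, 25, 27, 29, 30, 33, 34, 35, 36, 37, 39, 40, 41, 42, 44, 47, 48, 49, 52, 53, 56, 57, 61, 62, 64, 69, 75, 76, 79, 81, 83, 85, 86, 87, 89, 90, 92, 99, 100, 101, 102, 105}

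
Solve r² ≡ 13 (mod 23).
The square roots of 13 mod 23 are 6 and 17. Verify: 6² = 36 ≡ 13 (mod 23)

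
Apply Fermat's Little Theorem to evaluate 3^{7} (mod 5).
2

By Fermat's Little Theorem, a^(p-1) ≡ 1 (mod p) for prime p and gcd(a, p) = 1
Here p = 5, so 3^4 ≡ 1 (mod 5)
We can reduce the exponent: 7 mod 4 = 3
So 3^7 ≡ 3^3 (mod 5)
Computing: 3^3 mod 5 = 2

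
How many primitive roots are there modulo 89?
Number of primitive roots mod 89 = φ(88) = 40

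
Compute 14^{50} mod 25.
1

Using successive squaring:
Binary expansion of 50: 110010
Powers of 14 mod 25 (each is the square of the previous):
  14^1 ≡ 14 (mod 25)
  14^2 ≡ 14² = 196 ≡ 21 (mod 25)
  14^4 ≡ 21² = 441 ≡ 16 (mod 25)
  14^8 ≡ 16² = 256 ≡ 6 (mod 25)
  14^16 ≡ 6² = 36 ≡ 11 (mod 25)
  14^32 ≡ 11² = 121 ≡ 21 (mod 25)
50 = 32 + 16 + 2, so 14^50 = 14^32 × 14^16 × 14^2 ≡ 21 × 11 × 21 (mod 25)
Multiplying step by step:
  21 × 11 = 231 ≡ 6 (mod 25)
  6 × 21 = 126 ≡ 1 (mod 25)
Result: 14^50 ≡ 1 (mod 25)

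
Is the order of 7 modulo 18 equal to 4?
No, the actual order is 3, not 4.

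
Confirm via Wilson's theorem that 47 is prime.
(46)! mod 47 = 46. Since this equals -1 (mod 47), Wilson confirms 47 is prime.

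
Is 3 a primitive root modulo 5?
p - 1 = 4 has prime divisors 2. Check 3^(4/q) mod 5 for each: 3^(4/2) = 3^2 ≡ 4 (mod 5). None of these is 1, so 3 has order 4 = φ(5), so it is a primitive root mod 5.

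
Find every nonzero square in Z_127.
QRs mod 127: {1, 2, 4, 8, 9, 11, 13, 15, 16, 17, 18, 19, 21, 22, 25, 26, 30, 31, 32, 34, 35, 36, 37, 38, 41, 42, 44, 47, 49, 50, 52, 60, 61, 62, 64, 68, 69, 70, 71, 72, 73, 74, 76, 79, 81, 82, 84, 87, 88, 94, 98, 99, 100, 103, 104, 107, 113, 115, 117, 120, 121, 122, 124}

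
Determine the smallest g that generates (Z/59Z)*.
2

A primitive root g modulo p has order p-1 = 58
Prime divisors of 58: [2, 29]
g is a primitive root iff g^(58/q) ≢ 1 (mod 59) for each prime divisor q
Testing small values:
  g = 2: 2^29 ≡ 58, 2^2 ≡ 4 (mod 59) → none is 1, primitive root!
The smallest primitive root is 2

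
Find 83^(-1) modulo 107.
49

Using Extended Euclidean Algorithm:
gcd(83, 107) = 1
Bezout coefficients: 83 × 49 + 107 × -38 = 1
So 83 × 49 ≡ 1 (mod 107)
The inverse is 49 mod 107 = 49
Verification: 83 × 49 = 4067 = 38 × 107 + 1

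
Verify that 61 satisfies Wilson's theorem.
(60)! mod 61 = 60. Since this equals -1 (mod 61), Wilson confirms 61 is prime.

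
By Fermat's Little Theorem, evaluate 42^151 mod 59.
By Fermat: 42^{58} ≡ 1 (mod 59). 151 = 2×58 + 35. So 42^{151} ≡ 42^{35} ≡ 39 (mod 59)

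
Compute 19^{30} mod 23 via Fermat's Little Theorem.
9

By Fermat's Little Theorem, a^(p-1) ≡ 1 (mod p) for prime p and gcd(a, p) = 1
Here p = 23, so 19^22 ≡ 1 (mod 23)
We can reduce the exponent: 30 mod 22 = 8
So 19^30 ≡ 19^8 (mod 23)
Computing: 19^8 mod 23 = 9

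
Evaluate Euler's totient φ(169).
156

Prime factorization: 169 = 13^2
Using the formula φ(n) = n × Π(1 - 1/p) for each prime factor p:
φ(169) = 169 × (1 - 1/13)
φ(169) = 156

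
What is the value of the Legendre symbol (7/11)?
(7/11) = 7^{5} mod 11 = -1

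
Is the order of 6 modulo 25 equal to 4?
No, the actual order is 5, not 4.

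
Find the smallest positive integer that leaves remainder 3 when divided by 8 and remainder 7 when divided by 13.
M = 8 × 13 = 104. M₁ = 13, y₁ ≡ 5 (mod 8). M₂ = 8, y₂ ≡ 5 (mod 13). n = 3×13×5 + 7×8×5 ≡ 59 (mod 104). The smallest positive such number is 59.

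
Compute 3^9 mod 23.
9 = 8 + 1 (binary 1001). Repeated squaring mod 23: 3^1 ≡ 3; 3^2 ≡ 3² = 9 ≡ 9; 3^4 ≡ 9² = 81 ≡ 12; 3^8 ≡ 12² = 144 ≡ 6. Multiply: 3^9 = 3^8 × 3^1 ≡ 6 × 3 (mod 23): 6 × 3 = 18 ≡ 18. So 3^9 ≡ 18 (mod 23).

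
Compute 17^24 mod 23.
Using Fermat: 17^{22} ≡ 1 (mod 23). 24 ≡ 2 (mod 22). So 17^{24} ≡ 17^{2} ≡ 13 (mod 23)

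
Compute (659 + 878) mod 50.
37

(659 + 878) = 1537
1537 mod 50 = 37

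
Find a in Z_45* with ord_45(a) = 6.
4 has order 6 mod 45 since 4^{6} ≡ 1 (mod 45) and no smaller power works.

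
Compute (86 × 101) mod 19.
3

(86 × 101) = 8686
8686 mod 19 = 3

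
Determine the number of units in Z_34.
16

Prime factorization: 34 = 2 × 17
Using the formula φ(n) = n × Π(1 - 1/p) for each prime factor p:
φ(34) = 34 × (1 - 1/2) × (1 - 1/17)
φ(34) = 16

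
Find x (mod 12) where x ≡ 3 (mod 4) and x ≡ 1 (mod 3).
M = 4 × 3 = 12. M₁ = 3, y₁ ≡ 3 (mod 4). M₂ = 4, y₂ ≡ 1 (mod 3). x = 3×3×3 + 1×4×1 ≡ 7 (mod 12)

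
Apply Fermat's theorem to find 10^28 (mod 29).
By Fermat's Little Theorem, 10^{28} ≡ 1 (mod 29) since 29 is prime and gcd(10, 29) = 1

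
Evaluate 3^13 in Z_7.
Using Fermat: 3^{6} ≡ 1 (mod 7). 13 ≡ 1 (mod 6). So 3^{13} ≡ 3^{1} ≡ 3 (mod 7)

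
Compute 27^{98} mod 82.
73

Using successive squaring:
Binary expansion of 98: 1100010
Powers of 27 mod 82 (each is the square of the previous):
  27^1 ≡ 27 (mod 82)
  27^2 ≡ 27² = 729 ≡ 73 (mod 82)
  27^4 ≡ 73² = 5329 ≡ 81 (mod 82)
  27^8 ≡ 81² = 6561 ≡ 1 (mod 82)
  27^16 ≡ 1² = 1 ≡ 1 (mod 82)
  27^32 ≡ 1² = 1 ≡ 1 (mod 82)
  27^64 ≡ 1² = 1 ≡ 1 (mod 82)
98 = 64 + 32 + 2, so 27^98 = 27^64 × 27^32 × 27^2 ≡ 1 × 1 × 73 (mod 82)
Multiplying step by step:
  1 × 1 = 1 ≡ 1 (mod 82)
  1 × 73 = 73 ≡ 73 (mod 82)
Result: 27^98 ≡ 73 (mod 82)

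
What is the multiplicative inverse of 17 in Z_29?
12

Using Extended Euclidean Algorithm:
gcd(17, 29) = 1
Bezout coefficients: 17 × 12 + 29 × -7 = 1
So 17 × 12 ≡ 1 (mod 29)
The inverse is 12 mod 29 = 12
Verification: 17 × 12 = 204 = 7 × 29 + 1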